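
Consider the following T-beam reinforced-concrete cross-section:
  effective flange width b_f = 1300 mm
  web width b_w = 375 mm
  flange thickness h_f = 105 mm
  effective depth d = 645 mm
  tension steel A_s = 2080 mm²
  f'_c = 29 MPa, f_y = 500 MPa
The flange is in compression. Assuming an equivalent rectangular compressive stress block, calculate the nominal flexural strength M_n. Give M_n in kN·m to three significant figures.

Tension: T = A_s f_y = 2080 × 500 = 1040000 N.
Try a within the flange: a = T/(0.85 f'_c b_f) = 1040000/(0.85 × 29 × 1300) = 32.45 mm.
Since a = 32.45 ≤ h_f = 105 mm, the stress block lies entirely in the flange; analyse as a rectangular beam of width b_f.
M_n = T(d − a/2) = 1040000 × (645 − 16.225) = 653.93 × 10⁶ N·mm.
M_n = 653.93 kN·m.

M_n ≈ 654 kN·m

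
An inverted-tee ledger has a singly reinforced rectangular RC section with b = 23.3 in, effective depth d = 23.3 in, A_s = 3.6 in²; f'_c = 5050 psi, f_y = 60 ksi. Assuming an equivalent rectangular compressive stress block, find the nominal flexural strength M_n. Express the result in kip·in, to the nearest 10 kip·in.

T = A_s f_y = 3.6 × 60 = 216 kips.
a = T/(0.85 f'_c b) = 216/(0.85 × 5.05 × 23.3) = 2.160 in.
M_n = T(d − a/2) = 216 × (23.3 − 1.08) = 4799.5 kip·in.

M_n ≈ 4800 kip·in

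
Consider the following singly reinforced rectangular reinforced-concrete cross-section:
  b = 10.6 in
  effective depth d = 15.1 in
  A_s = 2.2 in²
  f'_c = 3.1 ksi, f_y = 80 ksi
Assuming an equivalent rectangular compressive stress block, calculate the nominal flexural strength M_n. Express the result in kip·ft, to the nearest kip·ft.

T = A_s f_y = 2.2 × 80 = 176 kips.
a = T/(0.85 f'_c b) = 176/(0.85 × 3.1 × 10.6) = 6.301 in.
M_n = T(d − a/2) = 176 × (15.1 − 3.1505) = 2103.1 kip·in = 2103.1/12 = 175.26 kip·ft.

M_n ≈ 175 kip·ft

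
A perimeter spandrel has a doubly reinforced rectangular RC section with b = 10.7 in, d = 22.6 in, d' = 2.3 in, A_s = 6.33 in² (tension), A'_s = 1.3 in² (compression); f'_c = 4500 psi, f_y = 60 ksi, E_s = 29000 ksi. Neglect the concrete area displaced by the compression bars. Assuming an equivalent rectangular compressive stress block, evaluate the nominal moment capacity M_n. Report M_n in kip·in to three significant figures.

Assume both steels yield.
a = (A_s − A'_s) f_y/(0.85 f'_c b) = (6.33 − 1.3) × 60/(0.85 × 4.5 × 10.7) = 7.374 in.
c = a/β₁ = 7.374/0.825 = 8.938 in; ε'_s = 0.003(c − d')/c = 0.0022 ≥ ε_y = 0.0021, so the compression steel yields.
M_n = (A_s − A'_s) f_y (d − a/2) + A'_s f_y (d − d') = 301.8 × (22.6 − 3.687) + 78 × (22.6 − 2.3) = 5707.9 + 1583.4 = 7291.3 kip·in.

M_n ≈ 7290 kip·in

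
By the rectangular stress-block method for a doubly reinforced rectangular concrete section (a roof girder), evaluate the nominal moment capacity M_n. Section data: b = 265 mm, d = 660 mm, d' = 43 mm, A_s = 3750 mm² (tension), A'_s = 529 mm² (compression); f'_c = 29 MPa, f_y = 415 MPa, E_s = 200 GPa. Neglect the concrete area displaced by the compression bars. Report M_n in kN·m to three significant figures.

M_n ≈ 881 kN·m

Assume both tension and compression steel yield.
Net tension couple steel: A_s − A'_s = 3221 mm².
a = (A_s − A'_s) f_y / (0.85 f'_c b) = 1336715/(0.85 × 29 × 265) = 204.63 mm.
c = a/β₁ = 204.63/0.843 = 242.74 mm; ε'_s = 0.003(c − d')/c = 0.0025 ≥ f_y/E_s = 0.0021, so compression steel does yield.
M_n = (A_s − A'_s) f_y (d − a/2) + A'_s f_y (d − d') = [1336715 × (660 − 102.315) + 219535 × (660 − 43)] × 10⁻⁶ = 745.47 + 135.45 = 880.92 kN·m.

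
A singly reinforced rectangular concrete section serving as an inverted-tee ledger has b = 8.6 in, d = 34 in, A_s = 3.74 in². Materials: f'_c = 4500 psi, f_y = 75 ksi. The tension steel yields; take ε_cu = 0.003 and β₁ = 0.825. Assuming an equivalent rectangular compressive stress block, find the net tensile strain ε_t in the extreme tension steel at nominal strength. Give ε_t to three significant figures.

ε_t ≈ 0.00687

a = A_s f_y/(0.85 f'_c b) = 8.527 in.
β₁ = 0.825, so c = a/β₁ = 8.527/0.825 = 10.336 in.
From the linear strain diagram with ε_cu = 0.003: ε_t = 0.003 (d − c)/c = 0.003 × (34 − 10.336)/10.336 = 0.00687.
Since ε_t ≥ 0.005, the section is tension-controlled.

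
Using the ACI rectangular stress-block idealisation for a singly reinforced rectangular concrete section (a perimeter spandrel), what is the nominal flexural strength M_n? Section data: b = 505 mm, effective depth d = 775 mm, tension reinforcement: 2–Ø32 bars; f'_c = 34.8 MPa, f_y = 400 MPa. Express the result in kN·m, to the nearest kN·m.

A_s = 2 × 804 = 1608 mm².
T = A_s f_y = 1608 × 400 = 643200 N = 643.2 kN.
From C = T: a = T/(0.85 f'_c b) = 643200/(0.85 × 34.8 × 505) = 43.06 mm.
M_n = T(d − a/2) = 643.2 kN × (775 − 21.53) mm = 484.63 kN·m.

M_n ≈ 485 kN·m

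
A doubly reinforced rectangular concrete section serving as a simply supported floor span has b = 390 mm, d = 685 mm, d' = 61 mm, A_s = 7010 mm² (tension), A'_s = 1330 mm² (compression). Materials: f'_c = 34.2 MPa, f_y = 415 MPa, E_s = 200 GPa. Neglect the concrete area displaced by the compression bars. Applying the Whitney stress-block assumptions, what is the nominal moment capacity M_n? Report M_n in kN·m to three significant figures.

Assume both tension and compression steel yield.
Net tension couple steel: A_s − A'_s = 5680 mm².
a = (A_s − A'_s) f_y / (0.85 f'_c b) = 2357200/(0.85 × 34.2 × 390) = 207.92 mm.
c = a/β₁ = 207.92/0.806 = 257.97 mm; ε'_s = 0.003(c − d')/c = 0.0023 ≥ f_y/E_s = 0.0021, so compression steel does yield.
M_n = (A_s − A'_s) f_y (d − a/2) + A'_s f_y (d − d') = [2357200 × (685 − 103.96) + 551950 × (685 − 61)] × 10⁻⁶ = 1369.63 + 344.42 = 1714.05 kN·m.

M_n ≈ 1710 kN·m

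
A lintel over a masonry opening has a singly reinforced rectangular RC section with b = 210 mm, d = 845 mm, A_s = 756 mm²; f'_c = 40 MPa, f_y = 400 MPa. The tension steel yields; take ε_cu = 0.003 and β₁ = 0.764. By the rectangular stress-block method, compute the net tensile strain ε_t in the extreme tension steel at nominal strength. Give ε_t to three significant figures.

ε_t ≈ 0.0427

a = A_s f_y/(0.85 f'_c b) = 42.35 mm.
β₁ = 0.764, so c = a/β₁ = 42.35/0.764 = 55.43 mm.
From the linear strain diagram with ε_cu = 0.003: ε_t = 0.003 (d − c)/c = 0.003 × (845 − 55.43)/55.43 = 0.0427.
Since ε_t ≥ 0.005, the section is tension-controlled.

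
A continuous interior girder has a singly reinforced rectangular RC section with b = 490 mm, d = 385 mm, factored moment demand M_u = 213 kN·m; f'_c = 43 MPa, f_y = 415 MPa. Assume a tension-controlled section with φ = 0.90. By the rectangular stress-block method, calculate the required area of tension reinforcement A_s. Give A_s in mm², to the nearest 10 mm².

M_n = M_u/φ = 213/0.90 = 236.667 kN·m.
With M_n = 0.85 f'_c a b (d − a/2), solve the quadratic for a:
a = d − √(d² − 2M_n/(0.85 f'_c b)) = 385 − √(385² − 2 × 236.667×10⁶/(0.85 × 43 × 490)) = 36.01 mm.
A_s = 0.85 f'_c a b / f_y = 0.85 × 43 × 36.01 × 490 / 415 = 1554.0 mm².

A_s ≈ 1550 mm²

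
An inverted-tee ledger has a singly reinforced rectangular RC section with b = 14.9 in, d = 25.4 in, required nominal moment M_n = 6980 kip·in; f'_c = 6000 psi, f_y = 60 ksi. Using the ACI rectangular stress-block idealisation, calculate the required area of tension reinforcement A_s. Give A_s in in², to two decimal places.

A_s ≈ 4.96 in²

From M_n = 0.85 f'_c a b (d − a/2):
a = d − √(d² − 2M_n/(0.85 f'_c b)) = 25.4 − √(25.4² − 2 × 6980/(0.85 × 6 × 14.9)) = 3.919 in.
A_s = 0.85 f'_c a b / f_y = 0.85 × 6 × 3.919 × 14.9 / 60 = 4.963 in².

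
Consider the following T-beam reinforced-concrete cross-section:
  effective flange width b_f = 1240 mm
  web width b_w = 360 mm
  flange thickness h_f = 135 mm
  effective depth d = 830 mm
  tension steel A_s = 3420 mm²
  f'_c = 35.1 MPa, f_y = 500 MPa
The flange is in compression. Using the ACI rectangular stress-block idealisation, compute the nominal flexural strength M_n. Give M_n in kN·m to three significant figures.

Tension: T = A_s f_y = 3420 × 500 = 1710000 N.
Try a within the flange: a = T/(0.85 f'_c b_f) = 1710000/(0.85 × 35.1 × 1240) = 46.22 mm.
Since a = 46.22 ≤ h_f = 135 mm, the stress block lies entirely in the flange; analyse as a rectangular beam of width b_f.
M_n = T(d − a/2) = 1710000 × (830 − 23.11) = 1379.78 × 10⁶ N·mm.
M_n = 1379.78 kN·m.

M_n ≈ 1380 kN·m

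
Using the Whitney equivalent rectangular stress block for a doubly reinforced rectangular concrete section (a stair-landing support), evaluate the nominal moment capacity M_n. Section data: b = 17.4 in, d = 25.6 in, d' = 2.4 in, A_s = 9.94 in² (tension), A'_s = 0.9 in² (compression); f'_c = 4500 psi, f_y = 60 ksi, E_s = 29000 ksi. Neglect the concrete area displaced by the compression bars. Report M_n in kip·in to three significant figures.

M_n ≈ 12900 kip·in

Assume both steels yield.
a = (A_s − A'_s) f_y/(0.85 f'_c b) = (9.94 − 0.9) × 60/(0.85 × 4.5 × 17.4) = 8.150 in.
c = a/β₁ = 8.150/0.825 = 9.879 in; ε'_s = 0.003(c − d')/c = 0.0023 ≥ ε_y = 0.0021, so the compression steel yields.
M_n = (A_s − A'_s) f_y (d − a/2) + A'_s f_y (d − d') = 542.4 × (25.6 − 4.075) + 54 × (25.6 − 2.4) = 11675.2 + 1252.8 = 12928.0 kip·in.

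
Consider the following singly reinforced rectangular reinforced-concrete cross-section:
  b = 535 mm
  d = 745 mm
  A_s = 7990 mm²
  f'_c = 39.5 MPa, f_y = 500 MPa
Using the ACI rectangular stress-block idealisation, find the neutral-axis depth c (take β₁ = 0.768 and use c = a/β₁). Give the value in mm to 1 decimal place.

T = A_s f_y = 7990 × 500 = 3995000 N = 3995 kN.
Setting C = 0.85 f'_c a b equal to T: a = 3995000/(0.85 × 39.5 × 535) = 222.406 mm.
With β₁ = 0.768, c = a/β₁ = 222.406/0.768 = 289.6 mm.

c ≈ 289.6 mm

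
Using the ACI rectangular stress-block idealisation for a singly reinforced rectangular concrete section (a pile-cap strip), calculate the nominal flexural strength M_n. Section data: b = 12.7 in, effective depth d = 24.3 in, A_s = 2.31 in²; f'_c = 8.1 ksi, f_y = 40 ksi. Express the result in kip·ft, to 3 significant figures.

M_n ≈ 183 kip·ft

T = A_s f_y = 2.31 × 40 = 92.4 kips.
a = T/(0.85 f'_c b) = 92.4/(0.85 × 8.1 × 12.7) = 1.057 in.
M_n = T(d − a/2) = 92.4 × (24.3 − 0.5285) = 2196.5 kip·in = 2196.5/12 = 183.04 kip·ft.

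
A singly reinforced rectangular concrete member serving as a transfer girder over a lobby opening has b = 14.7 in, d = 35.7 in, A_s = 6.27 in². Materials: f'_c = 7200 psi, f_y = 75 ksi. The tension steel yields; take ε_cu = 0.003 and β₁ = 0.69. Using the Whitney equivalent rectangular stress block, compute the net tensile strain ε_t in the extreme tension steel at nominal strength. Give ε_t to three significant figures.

a = A_s f_y/(0.85 f'_c b) = 5.227 in.
β₁ = 0.69, so c = a/β₁ = 5.227/0.69 = 7.575 in.
From the linear strain diagram with ε_cu = 0.003: ε_t = 0.003 (d − c)/c = 0.003 × (35.7 − 7.575)/7.575 = 0.0111.
Since ε_t ≥ 0.005, the section is tension-controlled.

ε_t ≈ 0.0111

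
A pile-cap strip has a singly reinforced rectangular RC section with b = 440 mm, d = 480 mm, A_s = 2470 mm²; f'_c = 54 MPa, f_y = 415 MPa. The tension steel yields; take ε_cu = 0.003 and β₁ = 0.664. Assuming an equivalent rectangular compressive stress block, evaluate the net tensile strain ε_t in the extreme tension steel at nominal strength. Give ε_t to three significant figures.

ε_t ≈ 0.0158

a = A_s f_y/(0.85 f'_c b) = 50.76 mm.
β₁ = 0.664, so c = a/β₁ = 50.76/0.664 = 76.45 mm.
From the linear strain diagram with ε_cu = 0.003: ε_t = 0.003 (d − c)/c = 0.003 × (480 − 76.45)/76.45 = 0.0158.
Since ε_t ≥ 0.005, the section is tension-controlled.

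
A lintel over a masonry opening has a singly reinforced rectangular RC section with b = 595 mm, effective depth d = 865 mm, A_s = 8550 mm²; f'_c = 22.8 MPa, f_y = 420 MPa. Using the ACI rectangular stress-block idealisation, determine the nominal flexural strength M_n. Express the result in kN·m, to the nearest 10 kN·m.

M_n ≈ 2550 kN·m

T = A_s f_y = 8550 × 420 = 3591000 N = 3591 kN.
From C = T: a = T/(0.85 f'_c b) = 3591000/(0.85 × 22.8 × 595) = 311.42 mm.
M_n = T(d − a/2) = 3591 kN × (865 − 155.71) mm = 2547.06 kN·m.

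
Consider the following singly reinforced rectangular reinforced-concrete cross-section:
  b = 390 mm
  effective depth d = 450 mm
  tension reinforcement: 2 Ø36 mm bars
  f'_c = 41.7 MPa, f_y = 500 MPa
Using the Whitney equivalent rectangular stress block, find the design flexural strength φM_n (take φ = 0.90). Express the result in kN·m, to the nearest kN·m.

A_s = 2 × 1018 = 2036 mm².
T = A_s f_y = 2036 × 500 = 1018000 N = 1018 kN.
From C = T: a = T/(0.85 f'_c b) = 1018000/(0.85 × 41.7 × 390) = 73.64 mm.
M_n = T(d − a/2) = 1018 kN × (450 − 36.82) mm = 420.62 kN·m.
φM_n = 0.90 × 420.62 = 378.56 kN·m.

φM_n ≈ 379 kN·m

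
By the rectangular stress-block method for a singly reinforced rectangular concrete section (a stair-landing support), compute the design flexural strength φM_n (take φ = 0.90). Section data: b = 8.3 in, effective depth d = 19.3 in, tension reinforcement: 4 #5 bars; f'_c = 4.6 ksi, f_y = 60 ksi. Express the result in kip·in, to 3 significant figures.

A_s = 4 × 0.31 = 1.24 in².
T = A_s f_y = 1.24 × 60 = 74.4 kips.
a = T/(0.85 f'_c b) = 74.4/(0.85 × 4.6 × 8.3) = 2.293 in.
M_n = T(d − a/2) = 74.4 × (19.3 − 1.1465) = 1350.6 kip·in.
φM_n = 0.90 × 1350.6 = 1215.5 kip·in.

φM_n ≈ 1220 kip·in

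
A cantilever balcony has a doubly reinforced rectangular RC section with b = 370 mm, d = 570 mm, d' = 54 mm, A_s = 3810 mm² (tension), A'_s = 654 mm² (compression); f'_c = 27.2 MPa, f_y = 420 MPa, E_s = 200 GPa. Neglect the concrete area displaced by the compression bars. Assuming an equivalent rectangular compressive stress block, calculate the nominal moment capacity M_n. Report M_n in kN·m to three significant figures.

Assume both tension and compression steel yield.
Net tension couple steel: A_s − A'_s = 3156 mm².
a = (A_s − A'_s) f_y / (0.85 f'_c b) = 1325520/(0.85 × 27.2 × 370) = 154.95 mm.
c = a/β₁ = 154.95/0.85 = 182.29 mm; ε'_s = 0.003(c − d')/c = 0.0021 ≥ f_y/E_s = 0.0021, so compression steel does yield.
M_n = (A_s − A'_s) f_y (d − a/2) + A'_s f_y (d − d') = [1325520 × (570 − 77.475) + 274680 × (570 − 54)] × 10⁻⁶ = 652.85 + 141.73 = 794.58 kN·m.

M_n ≈ 795 kN·m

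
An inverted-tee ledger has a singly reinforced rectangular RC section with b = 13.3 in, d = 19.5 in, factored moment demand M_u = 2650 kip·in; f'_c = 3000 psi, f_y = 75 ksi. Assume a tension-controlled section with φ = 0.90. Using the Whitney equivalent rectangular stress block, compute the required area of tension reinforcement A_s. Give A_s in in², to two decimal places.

M_n = M_u/φ = 2650/0.90 = 2944.44 kip·in.
From M_n = 0.85 f'_c a b (d − a/2):
a = d − √(d² − 2M_n/(0.85 f'_c b)) = 19.5 − √(19.5² − 2 × 2944.44/(0.85 × 3 × 13.3)) = 5.126 in.
A_s = 0.85 f'_c a b / f_y = 0.85 × 3 × 5.126 × 13.3 / 75 = 2.318 in².

A_s ≈ 2.32 in²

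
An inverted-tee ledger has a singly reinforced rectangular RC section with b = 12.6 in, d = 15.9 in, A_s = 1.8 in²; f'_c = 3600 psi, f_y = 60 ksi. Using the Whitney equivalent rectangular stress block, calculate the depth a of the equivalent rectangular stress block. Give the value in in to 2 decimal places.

T = A_s f_y = 1.8 × 60 = 108 kips.
a = T/(0.85 f'_c b) = 108/(0.85 × 3.6 × 12.6) = 2.80 in.

a ≈ 2.80 in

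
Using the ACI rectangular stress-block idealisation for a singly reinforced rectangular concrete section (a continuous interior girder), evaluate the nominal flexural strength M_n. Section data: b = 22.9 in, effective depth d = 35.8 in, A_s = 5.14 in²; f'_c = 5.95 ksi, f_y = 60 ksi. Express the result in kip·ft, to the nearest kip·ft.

T = A_s f_y = 5.14 × 60 = 308.4 kips.
a = T/(0.85 f'_c b) = 308.4/(0.85 × 5.95 × 22.9) = 2.663 in.
M_n = T(d − a/2) = 308.4 × (35.8 − 1.3315) = 10630.1 kip·in = 10630.1/12 = 885.84 kip·ft.

M_n ≈ 886 kip·ft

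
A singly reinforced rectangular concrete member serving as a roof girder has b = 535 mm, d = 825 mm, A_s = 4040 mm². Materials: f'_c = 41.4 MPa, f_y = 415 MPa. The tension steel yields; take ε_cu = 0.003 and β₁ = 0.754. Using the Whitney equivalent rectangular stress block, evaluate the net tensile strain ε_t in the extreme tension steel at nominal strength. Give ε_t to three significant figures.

ε_t ≈ 0.0180

a = A_s f_y/(0.85 f'_c b) = 89.05 mm.
β₁ = 0.754, so c = a/β₁ = 89.05/0.754 = 118.10 mm.
From the linear strain diagram with ε_cu = 0.003: ε_t = 0.003 (d − c)/c = 0.003 × (825 − 118.10)/118.10 = 0.0180.
Since ε_t ≥ 0.005, the section is tension-controlled.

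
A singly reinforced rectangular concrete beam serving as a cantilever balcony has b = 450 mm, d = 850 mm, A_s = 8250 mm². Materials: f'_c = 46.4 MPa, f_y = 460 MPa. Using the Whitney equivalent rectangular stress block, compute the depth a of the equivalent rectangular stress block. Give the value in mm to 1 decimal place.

T = A_s f_y = 8250 × 460 = 3795000 N = 3795 kN.
Setting C = 0.85 f'_c a b equal to T: a = 3795000/(0.85 × 46.4 × 450) = 213.8 mm.

a ≈ 213.8 mm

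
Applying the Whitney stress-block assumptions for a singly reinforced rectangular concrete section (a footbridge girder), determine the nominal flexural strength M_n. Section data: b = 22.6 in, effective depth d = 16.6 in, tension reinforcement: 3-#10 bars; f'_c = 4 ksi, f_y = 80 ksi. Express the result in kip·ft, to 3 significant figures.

M_n ≈ 371 kip·ft

A_s = 3 × 1.27 = 3.81 in².
T = A_s f_y = 3.81 × 80 = 304.8 kips.
a = T/(0.85 f'_c b) = 304.8/(0.85 × 4 × 22.6) = 3.967 in.
M_n = T(d − a/2) = 304.8 × (16.6 − 1.9835) = 4455.1 kip·in = 4455.1/12 = 371.26 kip·ft.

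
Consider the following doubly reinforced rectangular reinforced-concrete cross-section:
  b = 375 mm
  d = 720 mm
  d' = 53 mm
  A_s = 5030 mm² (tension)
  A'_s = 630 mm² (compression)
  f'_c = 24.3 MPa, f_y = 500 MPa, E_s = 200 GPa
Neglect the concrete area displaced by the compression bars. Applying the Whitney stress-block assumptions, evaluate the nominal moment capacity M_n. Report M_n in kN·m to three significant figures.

Assume both tension and compression steel yield.
Net tension couple steel: A_s − A'_s = 4400 mm².
a = (A_s − A'_s) f_y / (0.85 f'_c b) = 2200000/(0.85 × 24.3 × 375) = 284.03 mm.
c = a/β₁ = 284.03/0.85 = 334.15 mm; ε'_s = 0.003(c − d')/c = 0.0025 ≥ f_y/E_s = 0.0025, so compression steel does yield.
M_n = (A_s − A'_s) f_y (d − a/2) + A'_s f_y (d − d') = [2200000 × (720 − 142.015) + 315000 × (720 − 53)] × 10⁻⁶ = 1271.57 + 210.11 = 1481.68 kN·m.

M_n ≈ 1480 kN·m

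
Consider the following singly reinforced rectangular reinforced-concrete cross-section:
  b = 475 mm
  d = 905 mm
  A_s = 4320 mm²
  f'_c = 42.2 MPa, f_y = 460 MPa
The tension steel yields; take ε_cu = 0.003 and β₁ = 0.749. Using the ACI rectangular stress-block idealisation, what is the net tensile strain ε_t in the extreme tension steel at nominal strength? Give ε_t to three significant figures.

ε_t ≈ 0.0144

a = A_s f_y/(0.85 f'_c b) = 116.63 mm.
β₁ = 0.749, so c = a/β₁ = 116.63/0.749 = 155.71 mm.
From the linear strain diagram with ε_cu = 0.003: ε_t = 0.003 (d − c)/c = 0.003 × (905 − 155.71)/155.71 = 0.0144.
Since ε_t ≥ 0.005, the section is tension-controlled.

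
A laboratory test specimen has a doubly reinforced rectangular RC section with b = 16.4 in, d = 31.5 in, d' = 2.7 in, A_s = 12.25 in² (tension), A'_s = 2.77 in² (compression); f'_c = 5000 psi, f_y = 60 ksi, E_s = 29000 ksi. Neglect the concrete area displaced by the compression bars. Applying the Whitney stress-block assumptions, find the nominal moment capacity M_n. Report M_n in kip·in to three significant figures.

M_n ≈ 20400 kip·in

Assume both steels yield.
a = (A_s − A'_s) f_y/(0.85 f'_c b) = (12.25 − 2.77) × 60/(0.85 × 5 × 16.4) = 8.161 in.
c = a/β₁ = 8.161/0.8 = 10.201 in; ε'_s = 0.003(c − d')/c = 0.0022 ≥ ε_y = 0.0021, so the compression steel yields.
M_n = (A_s − A'_s) f_y (d − a/2) + A'_s f_y (d − d') = 568.8 × (31.5 − 4.0805) + 166.2 × (31.5 − 2.7) = 15596.2 + 4786.6 = 20382.8 kip·in.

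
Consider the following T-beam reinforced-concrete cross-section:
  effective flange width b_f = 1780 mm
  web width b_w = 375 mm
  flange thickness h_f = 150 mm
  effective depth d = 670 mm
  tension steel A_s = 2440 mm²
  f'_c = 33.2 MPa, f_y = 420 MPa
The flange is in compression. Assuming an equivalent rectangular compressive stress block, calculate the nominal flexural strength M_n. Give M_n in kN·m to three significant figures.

Tension: T = A_s f_y = 2440 × 420 = 1024800 N.
Try a within the flange: a = T/(0.85 f'_c b_f) = 1024800/(0.85 × 33.2 × 1780) = 20.40 mm.
Since a = 20.40 ≤ h_f = 150 mm, the stress block lies entirely in the flange; analyse as a rectangular beam of width b_f.
M_n = T(d − a/2) = 1024800 × (670 − 10.2) = 676.16 × 10⁶ N·mm.
M_n = 676.16 kN·m.

M_n ≈ 676 kN·m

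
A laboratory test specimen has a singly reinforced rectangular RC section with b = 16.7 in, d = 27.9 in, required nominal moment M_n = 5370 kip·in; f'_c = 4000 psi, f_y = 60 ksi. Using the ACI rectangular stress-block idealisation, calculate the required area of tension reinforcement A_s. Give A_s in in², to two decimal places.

From M_n = 0.85 f'_c a b (d − a/2):
a = d − √(d² − 2M_n/(0.85 f'_c b)) = 27.9 − √(27.9² − 2 × 5370/(0.85 × 4 × 16.7)) = 3.625 in.
A_s = 0.85 f'_c a b / f_y = 0.85 × 4 × 3.625 × 16.7 / 60 = 3.430 in².

A_s ≈ 3.43 in²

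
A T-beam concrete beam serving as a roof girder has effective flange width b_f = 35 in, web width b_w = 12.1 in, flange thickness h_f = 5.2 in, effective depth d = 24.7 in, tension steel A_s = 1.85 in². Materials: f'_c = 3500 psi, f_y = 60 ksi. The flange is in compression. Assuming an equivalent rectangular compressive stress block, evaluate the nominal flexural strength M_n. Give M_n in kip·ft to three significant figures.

Tension: T = A_s f_y = 1.85 × 60 = 111 kips.
Try a within the flange: a = T/(0.85 f'_c b_f) = 111/(0.85 × 3.5 × 35) = 1.066 in.
Since a = 1.066 ≤ h_f = 5.2 in, the stress block lies entirely in the flange; analyse as a rectangular beam of width b_f.
M_n = T(d − a/2) = 111 × (24.7 − 0.533) = 2682.5 kip·in.
M_n = 2682.5/12 = 223.54 kip·ft.

M_n ≈ 224 kip·ft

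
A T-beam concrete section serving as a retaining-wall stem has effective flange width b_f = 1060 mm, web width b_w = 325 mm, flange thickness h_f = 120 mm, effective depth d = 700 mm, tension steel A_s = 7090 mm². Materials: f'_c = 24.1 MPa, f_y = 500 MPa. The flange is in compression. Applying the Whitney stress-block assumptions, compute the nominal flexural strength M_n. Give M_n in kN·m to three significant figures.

Tension: T = A_s f_y = 7090 × 500 = 3545000 N.
Try a within the flange: a = T/(0.85 f'_c b_f) = 3545000/(0.85 × 24.1 × 1060) = 163.26 mm.
a = 163.26 > h_f = 120 mm: the block extends into the web. Split into flange-overhang and web parts.
C_f = 0.85 f'_c (b_f − b_w) h_f = 0.85 × 24.1 × (1060 − 325) × 120 = 1806777 N.
Remaining web compression depth: a_w = (T − C_f)/(0.85 f'_c b_w) = (3545000 − 1806777)/(0.85 × 24.1 × 325) = 261.09 mm.
M_n = C_f(d − h_f/2) + (T − C_f)(d − a_w/2) = 1806777 × (700 − 60) + 1738223 × (700 − 130.545) = 1156.34 + 989.84 = 2146.18 × 10⁶ N·mm.
M_n = 2146.18 kN·m.

M_n ≈ 2150 kN·m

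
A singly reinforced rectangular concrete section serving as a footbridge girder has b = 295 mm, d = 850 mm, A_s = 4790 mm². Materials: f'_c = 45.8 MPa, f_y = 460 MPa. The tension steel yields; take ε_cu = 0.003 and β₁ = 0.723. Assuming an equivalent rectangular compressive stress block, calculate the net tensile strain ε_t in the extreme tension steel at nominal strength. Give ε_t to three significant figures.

ε_t ≈ 0.00661

a = A_s f_y/(0.85 f'_c b) = 191.86 mm.
β₁ = 0.723, so c = a/β₁ = 191.86/0.723 = 265.37 mm.
From the linear strain diagram with ε_cu = 0.003: ε_t = 0.003 (d − c)/c = 0.003 × (850 − 265.37)/265.37 = 0.00661.
Since ε_t ≥ 0.005, the section is tension-controlled.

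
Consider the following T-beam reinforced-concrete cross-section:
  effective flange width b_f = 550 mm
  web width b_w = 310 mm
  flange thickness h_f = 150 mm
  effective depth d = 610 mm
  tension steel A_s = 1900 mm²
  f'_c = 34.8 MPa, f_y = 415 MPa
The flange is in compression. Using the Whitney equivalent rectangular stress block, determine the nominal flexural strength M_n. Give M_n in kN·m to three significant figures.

M_n ≈ 462 kN·m

Tension: T = A_s f_y = 1900 × 415 = 788500 N.
Try a within the flange: a = T/(0.85 f'_c b_f) = 788500/(0.85 × 34.8 × 550) = 48.47 mm.
Since a = 48.47 ≤ h_f = 150 mm, the stress block lies entirely in the flange; analyse as a rectangular beam of width b_f.
M_n = T(d − a/2) = 788500 × (610 − 24.235) = 461.88 × 10⁶ N·mm.
M_n = 461.88 kN·m.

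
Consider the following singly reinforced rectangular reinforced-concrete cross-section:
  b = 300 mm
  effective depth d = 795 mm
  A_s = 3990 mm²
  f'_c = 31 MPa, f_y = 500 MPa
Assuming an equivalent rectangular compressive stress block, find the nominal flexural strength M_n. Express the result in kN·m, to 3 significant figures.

M_n ≈ 1330 kN·m

T = A_s f_y = 3990 × 500 = 1995000 N = 1995 kN.
From C = T: a = T/(0.85 f'_c b) = 1995000/(0.85 × 31 × 300) = 252.37 mm.
M_n = T(d − a/2) = 1995 kN × (795 − 126.185) mm = 1334.29 kN·m.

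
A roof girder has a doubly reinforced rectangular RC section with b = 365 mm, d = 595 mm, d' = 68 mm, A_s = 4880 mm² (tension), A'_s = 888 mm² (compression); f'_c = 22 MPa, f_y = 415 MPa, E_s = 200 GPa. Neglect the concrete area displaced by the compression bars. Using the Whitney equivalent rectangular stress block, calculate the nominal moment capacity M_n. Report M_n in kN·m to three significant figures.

Assume both tension and compression steel yield.
Net tension couple steel: A_s − A'_s = 3992 mm².
a = (A_s − A'_s) f_y / (0.85 f'_c b) = 1656680/(0.85 × 22 × 365) = 242.72 mm.
c = a/β₁ = 242.72/0.85 = 285.55 mm; ε'_s = 0.003(c − d')/c = 0.0023 ≥ f_y/E_s = 0.0021, so compression steel does yield.
M_n = (A_s − A'_s) f_y (d − a/2) + A'_s f_y (d − d') = [1656680 × (595 − 121.36) + 368520 × (595 − 68)] × 10⁻⁶ = 784.67 + 194.21 = 978.88 kN·m.

M_n ≈ 979 kN·m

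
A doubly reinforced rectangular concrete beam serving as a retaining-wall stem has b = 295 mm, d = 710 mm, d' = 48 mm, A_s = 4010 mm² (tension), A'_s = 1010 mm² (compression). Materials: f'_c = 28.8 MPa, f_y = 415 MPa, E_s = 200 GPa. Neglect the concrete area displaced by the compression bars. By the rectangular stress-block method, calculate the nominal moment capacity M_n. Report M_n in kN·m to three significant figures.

Assume both tension and compression steel yield.
Net tension couple steel: A_s − A'_s = 3000 mm².
a = (A_s − A'_s) f_y / (0.85 f'_c b) = 1245000/(0.85 × 28.8 × 295) = 172.40 mm.
c = a/β₁ = 172.40/0.844 = 204.27 mm; ε'_s = 0.003(c − d')/c = 0.0023 ≥ f_y/E_s = 0.0021, so compression steel does yield.
M_n = (A_s − A'_s) f_y (d − a/2) + A'_s f_y (d − d') = [1245000 × (710 − 86.2) + 419150 × (710 − 48)] × 10⁻⁶ = 776.63 + 277.48 = 1054.11 kN·m.

M_n ≈ 1050 kN·m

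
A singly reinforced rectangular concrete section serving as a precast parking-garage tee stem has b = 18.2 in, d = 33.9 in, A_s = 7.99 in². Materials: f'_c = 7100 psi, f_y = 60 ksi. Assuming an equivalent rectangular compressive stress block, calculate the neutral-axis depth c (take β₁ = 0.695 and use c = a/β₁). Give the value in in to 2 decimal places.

c ≈ 6.28 in

T = A_s f_y = 7.99 × 60 = 479.4 kips.
a = T/(0.85 f'_c b) = 479.4/(0.85 × 7.1 × 18.2) = 4.3646 in.
With β₁ = 0.695, c = a/β₁ = 4.3646/0.695 = 6.28 in.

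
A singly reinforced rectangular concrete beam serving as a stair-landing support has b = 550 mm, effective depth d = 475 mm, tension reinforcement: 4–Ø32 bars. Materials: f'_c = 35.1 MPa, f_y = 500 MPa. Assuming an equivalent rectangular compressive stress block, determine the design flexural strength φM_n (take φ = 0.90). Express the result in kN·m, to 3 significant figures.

φM_n ≈ 617 kN·m

A_s = 4 × 804 = 3216 mm².
T = A_s f_y = 3216 × 500 = 1608000 N = 1608 kN.
From C = T: a = T/(0.85 f'_c b) = 1608000/(0.85 × 35.1 × 550) = 97.99 mm.
M_n = T(d − a/2) = 1608 kN × (475 − 48.995) mm = 685.02 kN·m.
φM_n = 0.90 × 685.02 = 616.52 kN·m.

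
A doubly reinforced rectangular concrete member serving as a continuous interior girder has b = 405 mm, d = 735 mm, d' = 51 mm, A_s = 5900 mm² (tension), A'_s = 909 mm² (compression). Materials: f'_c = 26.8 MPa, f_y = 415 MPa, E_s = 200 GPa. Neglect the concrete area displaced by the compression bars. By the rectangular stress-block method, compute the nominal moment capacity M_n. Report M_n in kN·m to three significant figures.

Assume both tension and compression steel yield.
Net tension couple steel: A_s − A'_s = 4991 mm².
a = (A_s − A'_s) f_y / (0.85 f'_c b) = 2071265/(0.85 × 26.8 × 405) = 224.51 mm.
c = a/β₁ = 224.51/0.85 = 264.13 mm; ε'_s = 0.003(c − d')/c = 0.0024 ≥ f_y/E_s = 0.0021, so compression steel does yield.
M_n = (A_s − A'_s) f_y (d − a/2) + A'_s f_y (d − d') = [2071265 × (735 − 112.255) + 377235 × (735 − 51)] × 10⁻⁶ = 1289.87 + 258.03 = 1547.90 kN·m.

M_n ≈ 1550 kN·m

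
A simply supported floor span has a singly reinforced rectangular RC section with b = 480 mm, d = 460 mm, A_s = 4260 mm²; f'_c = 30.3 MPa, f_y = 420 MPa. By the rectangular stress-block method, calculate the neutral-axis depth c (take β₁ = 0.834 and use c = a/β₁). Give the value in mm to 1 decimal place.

T = A_s f_y = 4260 × 420 = 1789200 N = 1789.2 kN.
Setting C = 0.85 f'_c a b equal to T: a = 1789200/(0.85 × 30.3 × 480) = 144.729 mm.
With β₁ = 0.834, c = a/β₁ = 144.729/0.834 = 173.5 mm.

c ≈ 173.5 mm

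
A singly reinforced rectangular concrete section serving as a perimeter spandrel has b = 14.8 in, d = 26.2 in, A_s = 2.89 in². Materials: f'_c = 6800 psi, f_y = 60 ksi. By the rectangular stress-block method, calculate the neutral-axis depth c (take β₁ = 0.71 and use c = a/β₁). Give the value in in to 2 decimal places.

c ≈ 2.85 in

T = A_s f_y = 2.89 × 60 = 173.4 kips.
a = T/(0.85 f'_c b) = 173.4/(0.85 × 6.8 × 14.8) = 2.0270 in.
With β₁ = 0.71, c = a/β₁ = 2.0270/0.71 = 2.85 in.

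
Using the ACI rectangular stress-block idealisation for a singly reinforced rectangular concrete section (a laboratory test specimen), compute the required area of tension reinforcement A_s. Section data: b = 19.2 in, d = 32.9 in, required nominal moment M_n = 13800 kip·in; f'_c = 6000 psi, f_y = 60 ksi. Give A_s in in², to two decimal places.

A_s ≈ 7.52 in²

From M_n = 0.85 f'_c a b (d − a/2):
a = d − √(d² − 2M_n/(0.85 f'_c b)) = 32.9 − √(32.9² − 2 × 13800/(0.85 × 6 × 19.2)) = 4.606 in.
A_s = 0.85 f'_c a b / f_y = 0.85 × 6 × 4.606 × 19.2 / 60 = 7.517 in².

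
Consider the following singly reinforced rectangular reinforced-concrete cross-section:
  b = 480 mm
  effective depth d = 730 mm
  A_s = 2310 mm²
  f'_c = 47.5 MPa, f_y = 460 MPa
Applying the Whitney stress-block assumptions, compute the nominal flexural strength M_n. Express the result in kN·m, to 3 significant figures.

T = A_s f_y = 2310 × 460 = 1062600 N = 1062.6 kN.
From C = T: a = T/(0.85 f'_c b) = 1062600/(0.85 × 47.5 × 480) = 54.83 mm.
M_n = T(d − a/2) = 1062.6 kN × (730 − 27.415) mm = 746.57 kN·m.

M_n ≈ 747 kN·m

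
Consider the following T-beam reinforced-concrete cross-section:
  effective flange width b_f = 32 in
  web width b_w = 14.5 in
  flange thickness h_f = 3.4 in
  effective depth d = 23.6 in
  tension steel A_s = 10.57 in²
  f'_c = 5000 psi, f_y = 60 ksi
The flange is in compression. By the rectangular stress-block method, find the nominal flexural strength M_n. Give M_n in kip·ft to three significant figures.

M_n ≈ 1110 kip·ft

Tension: T = A_s f_y = 10.57 × 60 = 634.2 kips.
Try a within the flange: a = T/(0.85 f'_c b_f) = 634.2/(0.85 × 5 × 32) = 4.663 in.
a = 4.663 > h_f = 3.4 in: the block extends into the web. Split into flange-overhang and web parts.
C_f = 0.85 f'_c (b_f − b_w) h_f = 0.85 × 5 × (32 − 14.5) × 3.4 = 252.9 kips.
Remaining web compression depth: a_w = (T − C_f)/(0.85 f'_c b_w) = (634.2 − 252.9)/(0.85 × 5 × 14.5) = 6.187 in.
M_n = C_f(d − h_f/2) + (T − C_f)(d − a_w/2) = 252.9 × (23.6 − 1.7) + 381.3 × (23.6 − 3.0935) = 5538.5 + 7819.1 = 13357.6 kip·in.
M_n = 13357.6/12 = 1113.13 kip·ft.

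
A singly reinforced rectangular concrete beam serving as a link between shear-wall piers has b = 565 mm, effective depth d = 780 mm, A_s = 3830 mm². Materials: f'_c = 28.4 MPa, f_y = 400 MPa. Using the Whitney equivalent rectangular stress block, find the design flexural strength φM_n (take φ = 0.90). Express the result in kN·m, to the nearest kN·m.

T = A_s f_y = 3830 × 400 = 1532000 N = 1532 kN.
From C = T: a = T/(0.85 f'_c b) = 1532000/(0.85 × 28.4 × 565) = 112.32 mm.
M_n = T(d − a/2) = 1532 kN × (780 − 56.16) mm = 1108.92 kN·m.
φM_n = 0.90 × 1108.92 = 998.03 kN·m.

φM_n ≈ 998 kN·m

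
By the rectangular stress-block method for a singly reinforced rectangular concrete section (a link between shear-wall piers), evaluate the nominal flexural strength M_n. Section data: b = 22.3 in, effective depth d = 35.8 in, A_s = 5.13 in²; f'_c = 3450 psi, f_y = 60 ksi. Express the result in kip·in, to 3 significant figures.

M_n ≈ 10300 kip·in

T = A_s f_y = 5.13 × 60 = 307.8 kips.
a = T/(0.85 f'_c b) = 307.8/(0.85 × 3.45 × 22.3) = 4.707 in.
M_n = T(d − a/2) = 307.8 × (35.8 − 2.3535) = 10294.8 kip·in.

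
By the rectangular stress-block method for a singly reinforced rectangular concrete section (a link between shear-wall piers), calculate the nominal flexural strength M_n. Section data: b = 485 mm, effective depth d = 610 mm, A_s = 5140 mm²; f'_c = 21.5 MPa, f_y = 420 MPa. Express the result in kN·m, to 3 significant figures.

M_n ≈ 1050 kN·m

T = A_s f_y = 5140 × 420 = 2158800 N = 2158.8 kN.
From C = T: a = T/(0.85 f'_c b) = 2158800/(0.85 × 21.5 × 485) = 243.56 mm.
M_n = T(d − a/2) = 2158.8 kN × (610 − 121.78) mm = 1053.97 kN·m.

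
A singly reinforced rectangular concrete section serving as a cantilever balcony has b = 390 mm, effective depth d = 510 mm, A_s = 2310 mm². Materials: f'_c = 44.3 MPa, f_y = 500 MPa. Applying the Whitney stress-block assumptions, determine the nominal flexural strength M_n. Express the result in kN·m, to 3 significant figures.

M_n ≈ 544 kN·m

T = A_s f_y = 2310 × 500 = 1155000 N = 1155 kN.
From C = T: a = T/(0.85 f'_c b) = 1155000/(0.85 × 44.3 × 390) = 78.65 mm.
M_n = T(d − a/2) = 1155 kN × (510 − 39.325) mm = 543.63 kN·m.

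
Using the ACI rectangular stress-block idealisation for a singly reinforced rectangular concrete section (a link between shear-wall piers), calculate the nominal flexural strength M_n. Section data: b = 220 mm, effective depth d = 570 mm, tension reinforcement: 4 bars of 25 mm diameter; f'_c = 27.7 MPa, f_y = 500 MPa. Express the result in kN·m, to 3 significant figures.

A_s = 4 × 491 = 1964 mm².
T = A_s f_y = 1964 × 500 = 982000 N = 982 kN.
From C = T: a = T/(0.85 f'_c b) = 982000/(0.85 × 27.7 × 220) = 189.58 mm.
M_n = T(d − a/2) = 982 kN × (570 − 94.79) mm = 466.66 kN·m.

M_n ≈ 467 kN·m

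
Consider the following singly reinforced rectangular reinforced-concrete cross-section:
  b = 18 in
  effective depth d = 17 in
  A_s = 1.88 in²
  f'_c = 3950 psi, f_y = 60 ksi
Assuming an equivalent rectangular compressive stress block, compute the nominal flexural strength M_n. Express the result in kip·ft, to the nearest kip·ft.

M_n ≈ 151 kip·ft

T = A_s f_y = 1.88 × 60 = 112.8 kips.
a = T/(0.85 f'_c b) = 112.8/(0.85 × 3.95 × 18) = 1.866 in.
M_n = T(d − a/2) = 112.8 × (17 − 0.933) = 1812.4 kip·in = 1812.4/12 = 151.03 kip·ft.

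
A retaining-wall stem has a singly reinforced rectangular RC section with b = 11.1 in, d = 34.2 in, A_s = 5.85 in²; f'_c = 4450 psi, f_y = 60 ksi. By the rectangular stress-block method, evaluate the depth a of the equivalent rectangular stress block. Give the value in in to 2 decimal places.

a ≈ 8.36 in

T = A_s f_y = 5.85 × 60 = 351 kips.
a = T/(0.85 f'_c b) = 351/(0.85 × 4.45 × 11.1) = 8.36 in.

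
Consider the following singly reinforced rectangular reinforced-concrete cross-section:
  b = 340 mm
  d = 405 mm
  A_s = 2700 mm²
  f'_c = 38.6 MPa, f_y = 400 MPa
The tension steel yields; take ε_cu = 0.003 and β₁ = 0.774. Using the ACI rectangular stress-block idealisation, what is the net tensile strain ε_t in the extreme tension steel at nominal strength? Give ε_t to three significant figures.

ε_t ≈ 0.00671

a = A_s f_y/(0.85 f'_c b) = 96.81 mm.
β₁ = 0.774, so c = a/β₁ = 96.81/0.774 = 125.08 mm.
From the linear strain diagram with ε_cu = 0.003: ε_t = 0.003 (d − c)/c = 0.003 × (405 − 125.08)/125.08 = 0.00671.
Since ε_t ≥ 0.005, the section is tension-controlled.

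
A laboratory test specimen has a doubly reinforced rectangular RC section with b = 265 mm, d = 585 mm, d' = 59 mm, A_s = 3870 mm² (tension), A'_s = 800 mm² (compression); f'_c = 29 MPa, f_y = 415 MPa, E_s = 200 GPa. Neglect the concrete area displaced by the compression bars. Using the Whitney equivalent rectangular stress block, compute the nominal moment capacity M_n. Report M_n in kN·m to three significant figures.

M_n ≈ 796 kN·m

Assume both tension and compression steel yield.
Net tension couple steel: A_s − A'_s = 3070 mm².
a = (A_s − A'_s) f_y / (0.85 f'_c b) = 1274050/(0.85 × 29 × 265) = 195.04 mm.
c = a/β₁ = 195.04/0.843 = 231.36 mm; ε'_s = 0.003(c − d')/c = 0.0022 ≥ f_y/E_s = 0.0021, so compression steel does yield.
M_n = (A_s − A'_s) f_y (d − a/2) + A'_s f_y (d − d') = [1274050 × (585 − 97.52) + 332000 × (585 − 59)] × 10⁻⁶ = 621.07 + 174.63 = 795.70 kN·m.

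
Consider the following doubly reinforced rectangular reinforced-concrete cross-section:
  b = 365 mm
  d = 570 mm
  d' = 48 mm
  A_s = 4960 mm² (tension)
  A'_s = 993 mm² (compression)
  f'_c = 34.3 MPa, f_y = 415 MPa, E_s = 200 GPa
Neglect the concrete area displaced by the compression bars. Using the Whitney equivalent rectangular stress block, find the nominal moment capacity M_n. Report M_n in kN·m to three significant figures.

M_n ≈ 1030 kN·m

Assume both tension and compression steel yield.
Net tension couple steel: A_s − A'_s = 3967 mm².
a = (A_s − A'_s) f_y / (0.85 f'_c b) = 1646305/(0.85 × 34.3 × 365) = 154.71 mm.
c = a/β₁ = 154.71/0.805 = 192.19 mm; ε'_s = 0.003(c − d')/c = 0.0023 ≥ f_y/E_s = 0.0021, so compression steel does yield.
M_n = (A_s − A'_s) f_y (d − a/2) + A'_s f_y (d − d') = [1646305 × (570 − 77.355) + 412095 × (570 − 48)] × 10⁻⁶ = 811.04 + 215.11 = 1026.15 kN·m.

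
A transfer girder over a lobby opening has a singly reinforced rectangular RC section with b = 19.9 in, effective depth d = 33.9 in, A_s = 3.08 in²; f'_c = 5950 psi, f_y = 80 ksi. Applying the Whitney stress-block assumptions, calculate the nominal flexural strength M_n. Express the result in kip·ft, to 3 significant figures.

M_n ≈ 671 kip·ft

T = A_s f_y = 3.08 × 80 = 246.4 kips.
a = T/(0.85 f'_c b) = 246.4/(0.85 × 5.95 × 19.9) = 2.448 in.
M_n = T(d − a/2) = 246.4 × (33.9 − 1.224) = 8051.4 kip·in = 8051.4/12 = 670.95 kip·ft.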